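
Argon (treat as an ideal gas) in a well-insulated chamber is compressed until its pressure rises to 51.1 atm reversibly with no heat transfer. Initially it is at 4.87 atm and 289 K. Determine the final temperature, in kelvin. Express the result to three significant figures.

T₂ ≈ 740 K

Adiabatic: T₂/T₁ = (P₂/P₁)^((γ−1)/γ).
For a monatomic ideal gas γ = 5/3, so (γ−1)/γ = 2/5.
T₂ = 289 × (51.1/4.87)^(2/5) = 740 K.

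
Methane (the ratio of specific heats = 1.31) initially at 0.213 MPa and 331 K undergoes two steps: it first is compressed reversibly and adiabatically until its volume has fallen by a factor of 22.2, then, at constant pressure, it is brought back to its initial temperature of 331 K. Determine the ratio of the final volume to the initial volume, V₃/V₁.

V₃/V₁ ≈ 0.0172

Adiabatic step: V₂/V₁ = 0.04505; T₂ = T₁·22.2^(0.31) = 865.4 K.
Isobaric step: V₃/V₂ = T₃/T₂ = 331/865.4.
V₃/V₁ = (V₂/V₁)(V₃/V₂) = 0.04505 × (331/865.4) = 0.01723.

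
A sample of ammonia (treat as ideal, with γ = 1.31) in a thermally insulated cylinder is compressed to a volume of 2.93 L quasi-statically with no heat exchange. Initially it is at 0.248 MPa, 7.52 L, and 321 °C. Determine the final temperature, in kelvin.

T₂ ≈ 796 K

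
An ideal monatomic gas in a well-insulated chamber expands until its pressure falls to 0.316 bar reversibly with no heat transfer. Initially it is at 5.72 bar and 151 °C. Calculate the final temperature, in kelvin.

Along an adiabat T P^((1−γ)/γ) is constant, so T₂ = T₁ (P₂/P₁)^((γ−1)/γ).
For a monatomic ideal gas γ = 5/3, so (γ−1)/γ = 2/5.
T₁ = 151 °C = 424.1 K.
T₂ = 424.1 × (0.316/5.72)^(2/5) = 133.2 K.

T₂ ≈ 133 K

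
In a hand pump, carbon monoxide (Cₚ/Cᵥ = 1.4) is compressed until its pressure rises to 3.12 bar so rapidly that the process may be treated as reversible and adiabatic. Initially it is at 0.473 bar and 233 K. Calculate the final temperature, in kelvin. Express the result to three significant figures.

Along an adiabat T P^((1−γ)/γ) is constant, so T₂ = T₁ (P₂/P₁)^((γ−1)/γ).
T₂ = 233 × (3.12/0.473)^(0.286) = 399.4 K.

T₂ ≈ 399 K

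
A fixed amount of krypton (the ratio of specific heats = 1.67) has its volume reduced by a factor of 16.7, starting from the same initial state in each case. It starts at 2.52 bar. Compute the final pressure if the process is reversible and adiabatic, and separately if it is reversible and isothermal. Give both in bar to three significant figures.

adiabatic: 278 bar; isothermal: 42.1 bar

Isothermal: P₂ = P₁(V₁/V₂) = 2.52×16.7 = 42.08 bar.
Adiabatic: P₂ = P₁(V₁/V₂)^γ = 2.52×16.7^(1.67) = 277.5 bar.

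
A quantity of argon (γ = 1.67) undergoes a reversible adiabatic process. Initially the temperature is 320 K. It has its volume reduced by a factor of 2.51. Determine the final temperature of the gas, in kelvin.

T₂ ≈ 593 K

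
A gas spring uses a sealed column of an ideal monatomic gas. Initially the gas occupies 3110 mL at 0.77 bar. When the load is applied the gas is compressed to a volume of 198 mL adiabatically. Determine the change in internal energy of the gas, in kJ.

γ = 5/3 for a monatomic ideal gas.
P₂ = P₁(V₁/V₂)^γ = 0.77×(3110/198)^(5/3) = 75.85 bar.
For a reversible adiabat, W_by_gas = (P₁V₁ − P₂V₂)/(γ−1).
W_by = (77000×0.00311 − 7.585×10^6×0.000198) / (2/3) = -1894 J.
Q = 0 ⇒ ΔU = −W_by = 1894 J.

ΔU ≈ 1.89 kJ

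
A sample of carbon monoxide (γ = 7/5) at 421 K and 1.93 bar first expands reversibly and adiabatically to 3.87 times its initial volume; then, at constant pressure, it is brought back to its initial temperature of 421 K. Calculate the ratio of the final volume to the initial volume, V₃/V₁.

Adiabatic step: V₂/V₁ = 3.87; T₂ = T₁·(1/3.87)^(2/5) = 245 K.
Isobaric step: V₃/V₂ = T₃/T₂ = 421/245.
V₃/V₁ = (V₂/V₁)(V₃/V₂) = 3.87 × (421/245) = 6.65.

V₃/V₁ ≈ 6.65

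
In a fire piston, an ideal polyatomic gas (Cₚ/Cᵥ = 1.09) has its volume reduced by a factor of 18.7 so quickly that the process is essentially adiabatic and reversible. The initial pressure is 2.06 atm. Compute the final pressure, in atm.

Adiabatic: P₁V₁^γ = P₂V₂^γ ⇒ P₂ = P₁ (V₁/V₂)^γ.
P₂ = 2.06 × 18.7^(1.09) = 50.14 atm.

P₂ ≈ 50.1 atm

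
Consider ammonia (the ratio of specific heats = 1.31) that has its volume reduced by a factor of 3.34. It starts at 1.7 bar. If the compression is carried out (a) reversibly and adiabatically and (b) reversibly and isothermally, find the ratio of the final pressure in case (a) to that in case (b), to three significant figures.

P_adiabatic / P_isothermal ≈ 1.45

Isothermal: P_b = P₁(V₁/V₂) = 1.7×3.34.
Adiabatic: P_a = P₁(V₁/V₂)^γ = 1.7×3.34^(1.31).
P_a/P_b = (V₁/V₂)^(γ−1) = 3.34^(0.31) = 1.453.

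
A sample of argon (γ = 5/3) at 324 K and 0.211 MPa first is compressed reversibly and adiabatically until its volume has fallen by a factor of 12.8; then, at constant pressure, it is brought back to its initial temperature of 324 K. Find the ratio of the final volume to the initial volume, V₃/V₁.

Adiabatic step: V₂/V₁ = 0.07812; T₂ = T₁·12.8^(2/3) = 1773 K.
Isobaric step: V₃/V₂ = T₃/T₂ = 324/1773.
V₃/V₁ = (V₂/V₁)(V₃/V₂) = 0.07812 × (324/1773) = 0.01428.

V₃/V₁ ≈ 0.0143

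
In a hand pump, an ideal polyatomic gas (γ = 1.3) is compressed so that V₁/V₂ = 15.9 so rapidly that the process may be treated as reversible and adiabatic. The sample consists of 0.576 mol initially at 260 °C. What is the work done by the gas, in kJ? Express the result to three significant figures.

Adiabatic: T₁V₁^(γ−1) = T₂V₂^(γ−1) ⇒ T₂ = T₁ (V₁/V₂)^(γ−1).
T₁ = 260 °C = 533.1 K.
T₂ = 533.1 × 15.9^(0.3) = 1223 K.
Q = 0, so ΔU = W_on_gas = nCᵥΔT with Cᵥ = R/(γ−1) = 27.71 J/(mol·K).
ΔU = 0.576 × 27.71 × (1223 − 533.1) = 11000 J.
Work done by the gas = −ΔU = -11000 J.

W ≈ -11.0 kJ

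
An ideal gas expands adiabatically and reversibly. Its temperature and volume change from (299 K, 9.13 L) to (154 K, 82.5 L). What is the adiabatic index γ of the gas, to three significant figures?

TV^(γ−1) = const ⇒ γ − 1 = ln(T₂/T₁) / ln(V₁/V₂).
γ = 1 + ln(154/299) / ln(9.13/82.5) = 1.301.

γ ≈ 1.30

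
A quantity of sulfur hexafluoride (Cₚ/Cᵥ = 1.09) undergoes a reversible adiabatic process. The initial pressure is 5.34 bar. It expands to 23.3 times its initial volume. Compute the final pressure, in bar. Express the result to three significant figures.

P₂ ≈ 0.173 bar

Adiabatic: P₁V₁^γ = P₂V₂^γ ⇒ P₂ = P₁ (V₁/V₂)^γ.
P₂ = 5.34 × (1/23.3)^(1.09) = 0.1726 bar.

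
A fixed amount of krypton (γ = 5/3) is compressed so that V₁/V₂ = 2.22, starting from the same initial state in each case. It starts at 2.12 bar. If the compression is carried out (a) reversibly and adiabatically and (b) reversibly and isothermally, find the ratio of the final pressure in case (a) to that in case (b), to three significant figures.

Isothermal: P_b = P₁(V₁/V₂) = 2.12×2.22.
Adiabatic: P_a = P₁(V₁/V₂)^γ = 2.12×2.22^(5/3).
P_a/P_b = (V₁/V₂)^(γ−1) = 2.22^(2/3) = 1.702.

P_adiabatic / P_isothermal ≈ 1.70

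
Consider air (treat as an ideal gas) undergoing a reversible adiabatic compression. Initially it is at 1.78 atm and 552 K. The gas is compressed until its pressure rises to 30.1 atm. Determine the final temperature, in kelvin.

T₂ ≈ 1240 K

Along an adiabat T P^((1−γ)/γ) is constant, so T₂ = T₁ (P₂/P₁)^((γ−1)/γ).
For a diatomic ideal gas γ = 7/5, so (γ−1)/γ = 2/7.
T₂ = 552 × (30.1/1.78)^(2/7) = 1238 K.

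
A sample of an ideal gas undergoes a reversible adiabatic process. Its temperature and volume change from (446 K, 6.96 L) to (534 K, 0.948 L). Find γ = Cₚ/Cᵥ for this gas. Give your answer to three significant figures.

TV^(γ−1) = const ⇒ γ − 1 = ln(T₂/T₁) / ln(V₁/V₂).
γ = 1 + ln(534/446) / ln(6.96/0.948) = 1.09.

γ ≈ 1.09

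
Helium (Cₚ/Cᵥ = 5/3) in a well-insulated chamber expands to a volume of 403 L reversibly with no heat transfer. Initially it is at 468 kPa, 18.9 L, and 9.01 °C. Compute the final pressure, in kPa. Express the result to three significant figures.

P₂ ≈ 2.85 kPa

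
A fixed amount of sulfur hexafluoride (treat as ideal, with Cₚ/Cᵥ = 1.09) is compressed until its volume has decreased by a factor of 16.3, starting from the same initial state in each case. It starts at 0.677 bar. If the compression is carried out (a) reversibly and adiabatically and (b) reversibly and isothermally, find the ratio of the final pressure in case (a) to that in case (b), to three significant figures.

Isothermal: P_b = P₁(V₁/V₂) = 0.677×16.3.
Adiabatic: P_a = P₁(V₁/V₂)^γ = 0.677×16.3^(1.09).
P_a/P_b = (V₁/V₂)^(γ−1) = 16.3^(0.09) = 1.286.

P_adiabatic / P_isothermal ≈ 1.29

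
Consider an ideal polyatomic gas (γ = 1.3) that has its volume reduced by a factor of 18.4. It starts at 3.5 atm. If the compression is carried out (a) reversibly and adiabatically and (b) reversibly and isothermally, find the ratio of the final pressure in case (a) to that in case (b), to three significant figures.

Isothermal: P_b = P₁(V₁/V₂) = 3.5×18.4.
Adiabatic: P_a = P₁(V₁/V₂)^γ = 3.5×18.4^(1.3).
P_a/P_b = (V₁/V₂)^(γ−1) = 18.4^(0.3) = 2.396.

P_adiabatic / P_isothermal ≈ 2.40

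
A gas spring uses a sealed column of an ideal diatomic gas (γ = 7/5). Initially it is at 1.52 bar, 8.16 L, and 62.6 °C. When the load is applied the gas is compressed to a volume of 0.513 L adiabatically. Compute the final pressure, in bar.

P₂ ≈ 73.1 bar

Since PV^γ is constant along a reversible adiabat, P₂ = P₁ (V₁/V₂)^γ.
P₂ = 1.52 × (8.16/0.513)^(7/5) = 73.12 bar.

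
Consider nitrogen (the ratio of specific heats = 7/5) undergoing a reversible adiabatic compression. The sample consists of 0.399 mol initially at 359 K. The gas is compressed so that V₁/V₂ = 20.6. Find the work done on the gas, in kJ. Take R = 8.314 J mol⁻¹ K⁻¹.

For a reversible adiabat TV^(γ−1) is constant, so T₂ = T₁ (V₁/V₂)^(γ−1).
T₂ = 359 × 20.6^(2/5) = 1204 K.
Q = 0, so ΔU = W_on_gas = nCᵥΔT with Cᵥ = R/(γ−1) = 20.79 J/(mol·K).
ΔU = 0.399 × 20.79 × (1204 − 359) = 7008 J.

W ≈ 7.01 kJ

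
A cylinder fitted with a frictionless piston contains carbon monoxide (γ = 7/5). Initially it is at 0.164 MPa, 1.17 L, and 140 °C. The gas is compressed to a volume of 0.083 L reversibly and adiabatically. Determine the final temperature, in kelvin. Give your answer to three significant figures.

For a reversible adiabat TV^(γ−1) is constant, so T₂ = T₁ (V₁/V₂)^(γ−1).
T₁ = 140 °C = 413.1 K.
T₂ = 413.1 × (1.17/0.083)^(2/5) = 1191 K.

T₂ ≈ 1190 K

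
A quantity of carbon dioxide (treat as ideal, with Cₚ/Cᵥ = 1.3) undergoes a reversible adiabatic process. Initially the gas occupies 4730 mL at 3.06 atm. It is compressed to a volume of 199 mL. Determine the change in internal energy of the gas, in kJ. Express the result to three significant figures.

ΔU ≈ 7.76 kJ

P₂ = P₁(V₁/V₂)^γ = 3.06×(4730/199)^(1.3) = 188.2 atm.
For a reversible adiabat, W_by_gas = (P₁V₁ − P₂V₂)/(γ−1).
W_by = (310100×0.00473 − 1.907×10^7×0.000199) / (0.3) = -7758 J.
Q = 0 ⇒ ΔU = −W_by = 7758 J.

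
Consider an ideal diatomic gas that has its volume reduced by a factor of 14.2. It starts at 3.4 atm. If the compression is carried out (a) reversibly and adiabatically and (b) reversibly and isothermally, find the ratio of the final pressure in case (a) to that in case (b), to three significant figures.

P_adiabatic / P_isothermal ≈ 2.89

For a diatomic ideal gas γ = 7/5.
Isothermal: P_b = P₁(V₁/V₂) = 3.4×14.2.
Adiabatic: P_a = P₁(V₁/V₂)^γ = 3.4×14.2^(7/5).
P_a/P_b = (V₁/V₂)^(γ−1) = 14.2^(2/5) = 2.89.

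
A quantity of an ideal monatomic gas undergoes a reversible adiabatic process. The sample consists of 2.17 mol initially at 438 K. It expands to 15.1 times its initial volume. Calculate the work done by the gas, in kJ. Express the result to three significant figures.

W ≈ 9.91 kJ

For a reversible adiabat TV^(γ−1) is constant, so T₂ = T₁ (V₁/V₂)^(γ−1).
γ = 5/3 for a monatomic ideal gas, so γ−1 = 2/3.
T₂ = 438 × (1/15.1)^(2/3) = 71.7 K.
Q = 0, so ΔU = W_on_gas = nCᵥΔT with Cᵥ = R/(γ−1) = 12.47 J/(mol·K).
ΔU = 2.17 × 12.47 × (71.7 − 438) = -9913 J.
Work done by the gas = −ΔU = 9913 J.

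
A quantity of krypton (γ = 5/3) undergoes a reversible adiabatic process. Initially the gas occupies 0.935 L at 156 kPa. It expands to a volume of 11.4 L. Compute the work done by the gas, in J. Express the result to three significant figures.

W ≈ 177 J

P₂ = P₁(V₁/V₂)^γ = 156×(0.935/11.4)^(5/3) = 2.415 kPa.
For a reversible adiabat, W_by_gas = (P₁V₁ − P₂V₂)/(γ−1).
W_by = (156000×0.000935 − 2415×0.0114) / (2/3) = 177.5 J.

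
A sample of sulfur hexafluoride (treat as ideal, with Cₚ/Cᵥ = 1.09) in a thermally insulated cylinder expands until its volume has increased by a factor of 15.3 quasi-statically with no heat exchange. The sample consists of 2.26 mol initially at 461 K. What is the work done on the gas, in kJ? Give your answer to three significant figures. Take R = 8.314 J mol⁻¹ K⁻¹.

W ≈ -21.0 kJ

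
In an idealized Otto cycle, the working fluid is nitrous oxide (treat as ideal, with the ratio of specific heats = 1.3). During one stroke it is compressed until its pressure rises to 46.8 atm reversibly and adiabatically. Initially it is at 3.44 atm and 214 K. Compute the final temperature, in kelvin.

T₂ ≈ 391 K

Along an adiabat T P^((1−γ)/γ) is constant, so T₂ = T₁ (P₂/P₁)^((γ−1)/γ).
T₂ = 214 × (46.8/3.44)^(0.231) = 390.9 K.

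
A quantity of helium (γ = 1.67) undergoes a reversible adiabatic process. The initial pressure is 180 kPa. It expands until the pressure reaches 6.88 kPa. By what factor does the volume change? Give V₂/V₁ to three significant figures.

From PV^γ = const, V₂/V₁ = (P₁/P₂)^(1/γ).
V₂/V₁ = (180/6.88)^(0.599) = 7.062.

V₂/V₁ ≈ 7.06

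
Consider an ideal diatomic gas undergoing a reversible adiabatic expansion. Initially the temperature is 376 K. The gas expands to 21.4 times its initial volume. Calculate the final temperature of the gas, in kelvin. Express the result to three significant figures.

T₂ ≈ 110 K

For a reversible adiabat TV^(γ−1) is constant, so T₂ = T₁ (V₁/V₂)^(γ−1).
For a diatomic ideal gas γ = 7/5, so γ−1 = 2/5.
T₂ = 376 × (1/21.4)^(2/5) = 110.4 K.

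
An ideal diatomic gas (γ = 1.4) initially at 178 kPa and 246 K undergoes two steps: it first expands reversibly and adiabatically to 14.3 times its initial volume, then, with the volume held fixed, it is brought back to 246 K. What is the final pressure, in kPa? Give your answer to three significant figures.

P₃ ≈ 12.4 kPa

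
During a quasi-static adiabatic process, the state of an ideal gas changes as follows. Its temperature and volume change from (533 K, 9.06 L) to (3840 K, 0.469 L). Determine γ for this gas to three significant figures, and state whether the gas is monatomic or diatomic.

γ ≈ 1.67; monatomic

TV^(γ−1) = const ⇒ γ − 1 = ln(T₂/T₁) / ln(V₁/V₂).
γ = 1 + ln(3840/533) / ln(9.06/0.469) = 1.667.
γ ≈ 1.67 is close to 5/3, so the gas is monatomic.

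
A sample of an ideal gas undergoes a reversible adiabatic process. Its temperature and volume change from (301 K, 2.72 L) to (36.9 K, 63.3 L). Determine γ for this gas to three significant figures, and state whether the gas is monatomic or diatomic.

γ ≈ 1.67; monatomic

TV^(γ−1) = const ⇒ γ − 1 = ln(T₂/T₁) / ln(V₁/V₂).
γ = 1 + ln(36.9/301) / ln(2.72/63.3) = 1.667.
γ ≈ 1.67 is close to 5/3, so the gas is monatomic.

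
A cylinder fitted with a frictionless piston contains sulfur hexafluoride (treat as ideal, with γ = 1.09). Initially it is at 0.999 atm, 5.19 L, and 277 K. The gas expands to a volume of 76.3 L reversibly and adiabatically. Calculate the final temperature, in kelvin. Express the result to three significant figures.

T₂ ≈ 217 K

For a reversible adiabat TV^(γ−1) is constant, so T₂ = T₁ (V₁/V₂)^(γ−1).
T₂ = 277 × (5.19/76.3)^(0.09) = 217.5 K.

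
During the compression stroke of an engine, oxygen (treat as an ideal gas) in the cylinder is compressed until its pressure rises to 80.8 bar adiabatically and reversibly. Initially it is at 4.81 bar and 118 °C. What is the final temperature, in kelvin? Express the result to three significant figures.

T₂ ≈ 876 K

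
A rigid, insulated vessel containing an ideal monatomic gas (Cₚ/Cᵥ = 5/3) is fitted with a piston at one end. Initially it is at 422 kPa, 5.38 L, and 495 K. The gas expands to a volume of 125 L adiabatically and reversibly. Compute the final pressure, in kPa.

P₂ ≈ 2.23 kPa

Since PV^γ is constant along a reversible adiabat, P₂ = P₁ (V₁/V₂)^γ.
P₂ = 422 × (5.38/125)^(5/3) = 2.231 kPa.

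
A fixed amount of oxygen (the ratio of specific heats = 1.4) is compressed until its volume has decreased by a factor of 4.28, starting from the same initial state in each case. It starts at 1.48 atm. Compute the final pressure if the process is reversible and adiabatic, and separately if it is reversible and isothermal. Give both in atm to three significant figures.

adiabatic: 11.3 atm; isothermal: 6.33 atm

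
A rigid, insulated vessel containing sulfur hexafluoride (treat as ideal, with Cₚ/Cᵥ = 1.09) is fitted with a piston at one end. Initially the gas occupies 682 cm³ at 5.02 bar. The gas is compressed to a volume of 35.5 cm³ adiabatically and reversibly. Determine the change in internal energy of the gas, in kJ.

ΔU ≈ 1.16 kJ

P₂ = P₁(V₁/V₂)^γ = 5.02×(682/35.5)^(1.09) = 125.8 bar.
For a reversible adiabat, W_by_gas = (P₁V₁ − P₂V₂)/(γ−1).
W_by = (502000×0.000682 − 1.258×10^7×3.55×10^-5) / (0.09) = -1159 J.
Q = 0 ⇒ ΔU = −W_by = 1159 J.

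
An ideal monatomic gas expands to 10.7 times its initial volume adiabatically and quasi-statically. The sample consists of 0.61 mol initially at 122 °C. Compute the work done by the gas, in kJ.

For a reversible adiabat TV^(γ−1) is constant, so T₂ = T₁ (V₁/V₂)^(γ−1).
γ = 5/3 for a monatomic ideal gas, so γ−1 = 2/3.
T₁ = 122 °C = 395.1 K.
T₂ = 395.1 × (1/10.7)^(2/3) = 81.38 K.
Q = 0, so ΔU = W_on_gas = nCᵥΔT with Cᵥ = R/(γ−1) = 12.47 J/(mol·K).
ΔU = 0.61 × 12.47 × (81.38 − 395.1) = -2387 J.
Work done by the gas = −ΔU = 2387 J.

W ≈ 2.39 kJ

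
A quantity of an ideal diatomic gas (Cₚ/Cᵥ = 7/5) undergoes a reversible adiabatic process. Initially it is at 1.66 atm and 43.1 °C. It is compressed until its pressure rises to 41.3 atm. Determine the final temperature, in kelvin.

T₂ ≈ 792 K

Adiabatic: T₂/T₁ = (P₂/P₁)^((γ−1)/γ).
T₁ = 43.1 °C = 316.2 K.
T₂ = 316.2 × (41.3/1.66)^(2/7) = 792.2 K.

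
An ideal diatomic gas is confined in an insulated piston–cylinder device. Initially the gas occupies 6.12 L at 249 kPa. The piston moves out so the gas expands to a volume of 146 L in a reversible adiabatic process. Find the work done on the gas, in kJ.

W ≈ -2.74 kJ

γ = 7/5 for a diatomic ideal gas.
P₂ = P₁(V₁/V₂)^γ = 249×(6.12/146)^(7/5) = 2.935 kPa.
For a reversible adiabat, W_by_gas = (P₁V₁ − P₂V₂)/(γ−1).
W_by = (249000×0.00612 − 2935×0.146) / (2/5) = 2739 J.
W_on_gas = −W_by = -2739 J.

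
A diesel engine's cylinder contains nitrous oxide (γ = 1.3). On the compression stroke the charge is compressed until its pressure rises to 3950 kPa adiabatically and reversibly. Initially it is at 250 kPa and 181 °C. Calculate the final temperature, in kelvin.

T₂ ≈ 859 K

Adiabatic: T₂/T₁ = (P₂/P₁)^((γ−1)/γ).
T₁ = 181 °C = 454.1 K.
T₂ = 454.1 × (3950/250)^(0.231) = 858.6 K.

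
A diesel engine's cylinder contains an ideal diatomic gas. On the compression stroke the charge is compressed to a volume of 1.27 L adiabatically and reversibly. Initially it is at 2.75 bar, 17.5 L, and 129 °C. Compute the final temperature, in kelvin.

For a reversible adiabat TV^(γ−1) is constant, so T₂ = T₁ (V₁/V₂)^(γ−1).
γ = 7/5 for a diatomic ideal gas.
T₁ = 129 °C = 402.1 K.
T₂ = 402.1 × (17.5/1.27)^(2/5) = 1148 K.

T₂ ≈ 1150 K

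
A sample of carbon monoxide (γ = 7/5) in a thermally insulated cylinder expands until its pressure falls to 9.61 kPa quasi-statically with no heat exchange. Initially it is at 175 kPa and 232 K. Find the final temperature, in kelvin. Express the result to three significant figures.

Along an adiabat T P^((1−γ)/γ) is constant, so T₂ = T₁ (P₂/P₁)^((γ−1)/γ).
T₂ = 232 × (9.61/175)^(2/7) = 101.3 K.

T₂ ≈ 101 K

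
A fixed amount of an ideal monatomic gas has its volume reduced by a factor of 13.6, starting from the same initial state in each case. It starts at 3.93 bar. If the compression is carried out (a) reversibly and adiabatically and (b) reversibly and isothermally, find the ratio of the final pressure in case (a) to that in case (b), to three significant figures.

For a monatomic ideal gas γ = 5/3.
Isothermal: P_b = P₁(V₁/V₂) = 3.93×13.6.
Adiabatic: P_a = P₁(V₁/V₂)^γ = 3.93×13.6^(5/3).
P_a/P_b = (V₁/V₂)^(γ−1) = 13.6^(2/3) = 5.698.

P_adiabatic / P_isothermal ≈ 5.70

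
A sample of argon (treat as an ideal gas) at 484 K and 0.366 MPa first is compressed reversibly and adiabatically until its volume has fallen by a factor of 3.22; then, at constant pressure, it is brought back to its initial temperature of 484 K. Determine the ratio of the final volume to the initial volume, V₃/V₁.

V₃/V₁ ≈ 0.142

For a monatomic ideal gas γ = 5/3.
Adiabatic step: V₂/V₁ = 0.3106; T₂ = T₁·3.22^(2/3) = 1055 K.
Isobaric step: V₃/V₂ = T₃/T₂ = 484/1055.
V₃/V₁ = (V₂/V₁)(V₃/V₂) = 0.3106 × (484/1055) = 0.1424.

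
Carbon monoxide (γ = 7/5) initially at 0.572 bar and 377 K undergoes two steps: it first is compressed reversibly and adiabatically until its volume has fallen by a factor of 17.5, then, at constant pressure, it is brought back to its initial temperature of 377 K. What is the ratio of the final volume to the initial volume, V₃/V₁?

V₃/V₁ ≈ 0.0182

Adiabatic step: V₂/V₁ = 0.05714; T₂ = T₁·17.5^(2/5) = 1185 K.
Isobaric step: V₃/V₂ = T₃/T₂ = 377/1185.
V₃/V₁ = (V₂/V₁)(V₃/V₂) = 0.05714 × (377/1185) = 0.01819.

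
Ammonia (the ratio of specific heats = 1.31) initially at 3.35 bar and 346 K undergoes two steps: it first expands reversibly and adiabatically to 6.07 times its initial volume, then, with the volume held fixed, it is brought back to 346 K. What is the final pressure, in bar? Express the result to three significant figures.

P₃ ≈ 0.552 bar

Adiabatic step (PV^γ = const): P₂ = 3.35×(1/6.07)^(1.31) = 0.3155 bar; T₂ = 346×(1/6.07)^(0.31) = 197.8 K.
Isochoric: P₃ = P₂(T₃/T₂) = 0.3155 × (346/197.8) = 0.5519 bar.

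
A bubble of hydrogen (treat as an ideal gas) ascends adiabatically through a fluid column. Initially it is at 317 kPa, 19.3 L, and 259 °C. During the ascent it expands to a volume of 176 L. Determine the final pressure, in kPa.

P₂ ≈ 14.4 kPa

Since PV^γ is constant along a reversible adiabat, P₂ = P₁ (V₁/V₂)^γ.
γ = 7/5 for a diatomic ideal gas.
P₂ = 317 × (19.3/176)^(7/5) = 14.36 kPa.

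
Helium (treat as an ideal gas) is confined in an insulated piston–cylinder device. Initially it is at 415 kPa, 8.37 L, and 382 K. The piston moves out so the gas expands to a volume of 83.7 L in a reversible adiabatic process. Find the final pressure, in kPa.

Adiabatic: P₁V₁^γ = P₂V₂^γ ⇒ P₂ = P₁ (V₁/V₂)^γ.
γ = 5/3 for a monatomic ideal gas.
P₂ = 415 × (8.37/83.7)^(5/3) = 8.941 kPa.

P₂ ≈ 8.94 kPa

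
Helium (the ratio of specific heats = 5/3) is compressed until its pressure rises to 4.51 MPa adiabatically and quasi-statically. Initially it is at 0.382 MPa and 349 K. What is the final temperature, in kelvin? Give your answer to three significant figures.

Adiabatic: T₂/T₁ = (P₂/P₁)^((γ−1)/γ).
T₂ = 349 × (4.51/0.382)^(2/5) = 936.9 K.

T₂ ≈ 937 K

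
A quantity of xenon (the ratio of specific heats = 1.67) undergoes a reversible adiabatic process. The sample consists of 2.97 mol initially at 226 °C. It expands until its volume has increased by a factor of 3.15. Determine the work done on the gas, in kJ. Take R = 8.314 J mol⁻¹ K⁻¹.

Adiabatic: T₁V₁^(γ−1) = T₂V₂^(γ−1) ⇒ T₂ = T₁ (V₁/V₂)^(γ−1).
T₁ = 226 °C = 499.1 K.
T₂ = 499.1 × (1/3.15)^(0.67) = 231.4 K.
Q = 0, so ΔU = W_on_gas = nCᵥΔT with Cᵥ = R/(γ−1) = 12.41 J/(mol·K).
ΔU = 2.97 × 12.41 × (231.4 − 499.1) = -9868 J.

W ≈ -9.87 kJ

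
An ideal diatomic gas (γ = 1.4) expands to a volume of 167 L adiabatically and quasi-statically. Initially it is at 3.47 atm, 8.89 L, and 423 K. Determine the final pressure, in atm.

P₂ ≈ 0.0571 atm

Adiabatic: P₁V₁^γ = P₂V₂^γ ⇒ P₂ = P₁ (V₁/V₂)^γ.
P₂ = 3.47 × (8.89/167)^(1.4) = 0.05715 atm.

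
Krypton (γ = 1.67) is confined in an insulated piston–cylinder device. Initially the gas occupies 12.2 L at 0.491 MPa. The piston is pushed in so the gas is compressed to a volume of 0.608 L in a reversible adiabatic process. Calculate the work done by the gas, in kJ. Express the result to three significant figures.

P₂ = P₁(V₁/V₂)^γ = 0.491×(12.2/0.608)^(1.67) = 73.48 MPa.
For a reversible adiabat, W_by_gas = (P₁V₁ − P₂V₂)/(γ−1).
W_by = (491000×0.0122 − 7.348×10^7×0.000608) / (0.67) = -57740 J.

W ≈ -57.7 kJ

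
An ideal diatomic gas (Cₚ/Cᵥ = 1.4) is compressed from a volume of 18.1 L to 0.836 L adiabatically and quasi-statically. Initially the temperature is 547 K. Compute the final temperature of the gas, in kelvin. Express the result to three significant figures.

Adiabatic: T₁V₁^(γ−1) = T₂V₂^(γ−1) ⇒ T₂ = T₁ (V₁/V₂)^(γ−1).
T₂ = 547 × (18.1/0.836)^(0.4) = 1871 K.

T₂ ≈ 1870 K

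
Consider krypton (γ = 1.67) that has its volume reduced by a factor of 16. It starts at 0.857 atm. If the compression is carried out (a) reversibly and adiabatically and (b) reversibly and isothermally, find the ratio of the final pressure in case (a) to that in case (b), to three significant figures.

P_adiabatic / P_isothermal ≈ 6.41

Isothermal: P_b = P₁(V₁/V₂) = 0.857×16.
Adiabatic: P_a = P₁(V₁/V₂)^γ = 0.857×16^(1.67).
P_a/P_b = (V₁/V₂)^(γ−1) = 16^(0.67) = 6.409.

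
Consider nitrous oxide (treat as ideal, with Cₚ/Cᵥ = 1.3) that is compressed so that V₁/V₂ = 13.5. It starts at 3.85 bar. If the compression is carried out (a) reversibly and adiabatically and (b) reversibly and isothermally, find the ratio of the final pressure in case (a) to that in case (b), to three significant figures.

P_adiabatic / P_isothermal ≈ 2.18

Isothermal: P_b = P₁(V₁/V₂) = 3.85×13.5.
Adiabatic: P_a = P₁(V₁/V₂)^γ = 3.85×13.5^(1.3).
P_a/P_b = (V₁/V₂)^(γ−1) = 13.5^(0.3) = 2.183.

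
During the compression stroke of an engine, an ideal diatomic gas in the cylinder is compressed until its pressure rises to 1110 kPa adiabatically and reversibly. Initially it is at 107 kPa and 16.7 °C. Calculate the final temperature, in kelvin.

Along an adiabat T P^((1−γ)/γ) is constant, so T₂ = T₁ (P₂/P₁)^((γ−1)/γ).
For a diatomic ideal gas γ = 7/5, so (γ−1)/γ = 2/7.
T₁ = 16.7 °C = 289.8 K.
T₂ = 289.8 × (1110/107)^(2/7) = 565.5 K.

T₂ ≈ 566 K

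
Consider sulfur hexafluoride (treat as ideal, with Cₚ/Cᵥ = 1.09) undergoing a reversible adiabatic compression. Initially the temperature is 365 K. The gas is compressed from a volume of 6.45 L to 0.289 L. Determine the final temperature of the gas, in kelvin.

Adiabatic: T₁V₁^(γ−1) = T₂V₂^(γ−1) ⇒ T₂ = T₁ (V₁/V₂)^(γ−1).
T₂ = 365 × (6.45/0.289)^(0.09) = 482.7 K.

T₂ ≈ 483 K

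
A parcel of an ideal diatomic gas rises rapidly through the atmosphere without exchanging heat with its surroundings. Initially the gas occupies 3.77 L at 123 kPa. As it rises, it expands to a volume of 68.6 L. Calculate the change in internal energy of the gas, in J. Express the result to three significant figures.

ΔU ≈ -796 J

γ = 7/5 for a diatomic ideal gas.
P₂ = P₁(V₁/V₂)^γ = 123×(3.77/68.6)^(7/5) = 2.118 kPa.
For a reversible adiabat, W_by_gas = (P₁V₁ − P₂V₂)/(γ−1).
W_by = (123000×0.00377 − 2118×0.0686) / (2/5) = 796 J.
Q = 0 ⇒ ΔU = −W_by = -796 J.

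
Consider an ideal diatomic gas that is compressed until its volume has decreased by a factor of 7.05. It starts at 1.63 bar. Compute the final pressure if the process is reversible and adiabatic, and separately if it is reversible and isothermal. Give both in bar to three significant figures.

For a diatomic ideal gas γ = 7/5.
Isothermal: P₂ = P₁(V₁/V₂) = 1.63×7.05 = 11.49 bar.
Adiabatic: P₂ = P₁(V₁/V₂)^γ = 1.63×7.05^(7/5) = 25.1 bar.

adiabatic: 25.1 bar; isothermal: 11.5 bar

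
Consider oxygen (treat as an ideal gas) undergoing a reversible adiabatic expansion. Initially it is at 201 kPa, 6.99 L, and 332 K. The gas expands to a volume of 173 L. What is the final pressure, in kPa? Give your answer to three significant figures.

P₂ ≈ 2.25 kPa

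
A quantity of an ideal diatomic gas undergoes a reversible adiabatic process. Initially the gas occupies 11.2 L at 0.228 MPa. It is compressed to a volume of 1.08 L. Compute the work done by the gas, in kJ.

γ = 7/5 for a diatomic ideal gas.
P₂ = P₁(V₁/V₂)^γ = 0.228×(11.2/1.08)^(7/5) = 6.026 MPa.
For a reversible adiabat, W_by_gas = (P₁V₁ − P₂V₂)/(γ−1).
W_by = (228000×0.0112 − 6.026×10^6×0.00108) / (2/5) = -9887 J.

W ≈ -9.89 kJ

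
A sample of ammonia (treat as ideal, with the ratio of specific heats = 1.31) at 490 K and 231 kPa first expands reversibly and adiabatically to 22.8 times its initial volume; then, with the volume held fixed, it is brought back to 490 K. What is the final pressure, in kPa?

Adiabatic step (PV^γ = const): P₂ = 231×(1/22.8)^(1.31) = 3.843 kPa; T₂ = 490×(1/22.8)^(0.31) = 185.9 K.
Isochoric: P₃ = P₂(T₃/T₂) = 3.843 × (490/185.9) = 10.13 kPa.

P₃ ≈ 10.1 kPa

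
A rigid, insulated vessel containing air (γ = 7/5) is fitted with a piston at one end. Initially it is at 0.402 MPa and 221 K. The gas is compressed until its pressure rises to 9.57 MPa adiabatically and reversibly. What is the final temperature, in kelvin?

T₂ ≈ 547 K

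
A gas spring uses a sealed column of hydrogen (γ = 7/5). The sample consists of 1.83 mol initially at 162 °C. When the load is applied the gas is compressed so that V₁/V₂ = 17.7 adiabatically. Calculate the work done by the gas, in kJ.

Adiabatic: T₁V₁^(γ−1) = T₂V₂^(γ−1) ⇒ T₂ = T₁ (V₁/V₂)^(γ−1).
T₁ = 162 °C = 435.1 K.
T₂ = 435.1 × 17.7^(2/5) = 1373 K.
Q = 0, so ΔU = W_on_gas = nCᵥΔT with Cᵥ = R/(γ−1) = 20.79 J/(mol·K).
ΔU = 1.83 × 20.79 × (1373 − 435.1) = 35690 J.
Work done by the gas = −ΔU = -35690 J.

W ≈ -35.7 kJ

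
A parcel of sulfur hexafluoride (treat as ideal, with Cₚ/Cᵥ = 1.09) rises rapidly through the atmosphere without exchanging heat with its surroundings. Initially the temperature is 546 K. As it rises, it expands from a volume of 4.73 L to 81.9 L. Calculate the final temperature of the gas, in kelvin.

T₂ ≈ 422 K

Adiabatic: T₁V₁^(γ−1) = T₂V₂^(γ−1) ⇒ T₂ = T₁ (V₁/V₂)^(γ−1).
T₂ = 546 × (4.73/81.9)^(0.09) = 422.4 K.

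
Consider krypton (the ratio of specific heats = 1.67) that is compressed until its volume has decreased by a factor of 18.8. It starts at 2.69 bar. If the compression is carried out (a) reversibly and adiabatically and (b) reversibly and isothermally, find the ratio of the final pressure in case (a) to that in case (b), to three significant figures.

P_adiabatic / P_isothermal ≈ 7.14

Isothermal: P_b = P₁(V₁/V₂) = 2.69×18.8.
Adiabatic: P_a = P₁(V₁/V₂)^γ = 2.69×18.8^(1.67).
P_a/P_b = (V₁/V₂)^(γ−1) = 18.8^(0.67) = 7.14.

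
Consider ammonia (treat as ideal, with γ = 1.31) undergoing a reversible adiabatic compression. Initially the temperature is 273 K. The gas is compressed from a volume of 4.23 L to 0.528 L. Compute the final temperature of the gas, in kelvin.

For a reversible adiabat TV^(γ−1) is constant, so T₂ = T₁ (V₁/V₂)^(γ−1).
T₂ = 273 × (4.23/0.528)^(0.31) = 520.4 K.

T₂ ≈ 520 K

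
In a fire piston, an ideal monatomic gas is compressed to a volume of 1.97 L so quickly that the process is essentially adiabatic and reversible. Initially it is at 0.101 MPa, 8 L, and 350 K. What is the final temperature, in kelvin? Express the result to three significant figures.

T₂ ≈ 891 K

Adiabatic: T₁V₁^(γ−1) = T₂V₂^(γ−1) ⇒ T₂ = T₁ (V₁/V₂)^(γ−1).
γ = 5/3 for a monatomic ideal gas.
T₂ = 350 × (8/1.97)^(2/3) = 890.9 K.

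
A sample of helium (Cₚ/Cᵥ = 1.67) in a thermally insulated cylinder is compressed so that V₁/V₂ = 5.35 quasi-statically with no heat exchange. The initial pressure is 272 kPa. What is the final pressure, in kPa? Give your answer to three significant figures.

P₂ ≈ 4480 kPa

Adiabatic: P₁V₁^γ = P₂V₂^γ ⇒ P₂ = P₁ (V₁/V₂)^γ.
P₂ = 272 × 5.35^(1.67) = 4476 kPa.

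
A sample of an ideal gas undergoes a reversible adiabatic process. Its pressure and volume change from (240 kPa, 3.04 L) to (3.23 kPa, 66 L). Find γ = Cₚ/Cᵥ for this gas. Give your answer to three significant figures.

PV^γ = const ⇒ γ = ln(P₂/P₁) / ln(V₁/V₂).
γ = ln(3.23/240) / ln(3.04/66) = 1.4.

γ ≈ 1.40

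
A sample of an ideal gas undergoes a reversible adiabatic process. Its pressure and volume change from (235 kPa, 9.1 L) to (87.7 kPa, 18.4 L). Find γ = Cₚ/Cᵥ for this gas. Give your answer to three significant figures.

γ ≈ 1.40

PV^γ = const ⇒ γ = ln(P₂/P₁) / ln(V₁/V₂).
γ = ln(87.7/235) / ln(9.1/18.4) = 1.4.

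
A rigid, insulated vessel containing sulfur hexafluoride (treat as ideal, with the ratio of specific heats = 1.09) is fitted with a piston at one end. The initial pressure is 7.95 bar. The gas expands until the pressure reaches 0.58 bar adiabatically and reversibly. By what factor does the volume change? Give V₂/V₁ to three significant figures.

V₂/V₁ ≈ 11.0

From PV^γ = const, V₂/V₁ = (P₁/P₂)^(1/γ).
V₂/V₁ = (7.95/0.58)^(0.917) = 11.04.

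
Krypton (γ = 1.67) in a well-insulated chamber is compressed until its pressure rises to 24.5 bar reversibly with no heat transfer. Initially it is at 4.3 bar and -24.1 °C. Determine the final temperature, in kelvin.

Adiabatic: T₂/T₁ = (P₂/P₁)^((γ−1)/γ).
T₁ = -24.1 °C = 249 K.
T₂ = 249 × (24.5/4.3)^(0.401) = 500.6 K.

T₂ ≈ 501 K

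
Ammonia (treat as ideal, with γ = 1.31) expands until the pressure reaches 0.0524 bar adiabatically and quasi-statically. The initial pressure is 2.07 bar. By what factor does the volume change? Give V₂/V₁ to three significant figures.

V₂/V₁ ≈ 16.6

From PV^γ = const, V₂/V₁ = (P₁/P₂)^(1/γ).
V₂/V₁ = (2.07/0.0524)^(0.763) = 16.55.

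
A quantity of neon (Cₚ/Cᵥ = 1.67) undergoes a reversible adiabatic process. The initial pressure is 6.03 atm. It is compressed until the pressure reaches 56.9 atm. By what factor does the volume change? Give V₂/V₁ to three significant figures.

V₂/V₁ ≈ 0.261

From PV^γ = const, V₂/V₁ = (P₁/P₂)^(1/γ).
V₂/V₁ = (6.03/56.9)^(0.599) = 0.2608.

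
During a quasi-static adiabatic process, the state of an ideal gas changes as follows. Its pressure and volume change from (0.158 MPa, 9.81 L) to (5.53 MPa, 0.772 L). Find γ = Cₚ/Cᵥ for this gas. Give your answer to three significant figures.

PV^γ = const ⇒ γ = ln(P₂/P₁) / ln(V₁/V₂).
γ = ln(5.53/0.158) / ln(9.81/0.772) = 1.399.

γ ≈ 1.40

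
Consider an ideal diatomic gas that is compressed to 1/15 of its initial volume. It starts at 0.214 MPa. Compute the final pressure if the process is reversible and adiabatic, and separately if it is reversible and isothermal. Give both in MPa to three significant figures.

adiabatic: 9.48 MPa; isothermal: 3.21 MPa

For a diatomic ideal gas γ = 7/5.
Isothermal: P₂ = P₁(V₁/V₂) = 0.214×15 = 3.21 MPa.
Adiabatic: P₂ = P₁(V₁/V₂)^γ = 0.214×15^(7/5) = 9.483 MPa.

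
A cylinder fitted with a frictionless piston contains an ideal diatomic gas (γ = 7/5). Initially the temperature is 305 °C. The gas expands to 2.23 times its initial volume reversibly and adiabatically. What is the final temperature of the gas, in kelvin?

T₂ ≈ 419 K

Adiabatic: T₁V₁^(γ−1) = T₂V₂^(γ−1) ⇒ T₂ = T₁ (V₁/V₂)^(γ−1).
T₁ = 305 °C = 578.1 K.
T₂ = 578.1 × (1/2.23)^(2/5) = 419.5 K.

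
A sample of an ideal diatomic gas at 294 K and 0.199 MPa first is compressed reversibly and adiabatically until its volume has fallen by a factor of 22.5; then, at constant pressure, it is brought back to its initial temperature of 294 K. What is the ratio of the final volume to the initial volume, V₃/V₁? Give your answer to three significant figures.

V₃/V₁ ≈ 0.0128

For a diatomic ideal gas γ = 7/5.
Adiabatic step: V₂/V₁ = 0.04444; T₂ = T₁·22.5^(2/5) = 1021 K.
Isobaric step: V₃/V₂ = T₃/T₂ = 294/1021.
V₃/V₁ = (V₂/V₁)(V₃/V₂) = 0.04444 × (294/1021) = 0.01279.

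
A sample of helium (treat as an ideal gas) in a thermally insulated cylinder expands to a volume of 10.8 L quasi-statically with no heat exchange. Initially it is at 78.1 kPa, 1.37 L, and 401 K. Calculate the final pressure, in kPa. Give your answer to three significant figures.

Since PV^γ is constant along a reversible adiabat, P₂ = P₁ (V₁/V₂)^γ.
γ = 5/3 for a monatomic ideal gas.
P₂ = 78.1 × (1.37/10.8)^(5/3) = 2.501 kPa.

P₂ ≈ 2.50 kPa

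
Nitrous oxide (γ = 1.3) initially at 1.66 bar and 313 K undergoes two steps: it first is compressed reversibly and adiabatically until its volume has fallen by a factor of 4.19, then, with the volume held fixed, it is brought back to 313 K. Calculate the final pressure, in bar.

Adiabatic step (PV^γ = const): P₂ = 1.66×4.19^(1.3) = 10.69 bar; T₂ = 313×4.19^(0.3) = 481.1 K.
Isochoric: P₃ = P₂(T₃/T₂) = 10.69 × (313/481.1) = 6.955 bar.

P₃ ≈ 6.96 bar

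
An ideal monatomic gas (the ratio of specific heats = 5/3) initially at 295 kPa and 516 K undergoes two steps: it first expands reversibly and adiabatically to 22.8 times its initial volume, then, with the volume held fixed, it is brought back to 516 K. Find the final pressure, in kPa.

P₃ ≈ 12.9 kPa

Adiabatic step (PV^γ = const): P₂ = 295×(1/22.8)^(5/3) = 1.609 kPa; T₂ = 516×(1/22.8)^(2/3) = 64.17 K.
Isochoric: P₃ = P₂(T₃/T₂) = 1.609 × (516/64.17) = 12.94 kPa.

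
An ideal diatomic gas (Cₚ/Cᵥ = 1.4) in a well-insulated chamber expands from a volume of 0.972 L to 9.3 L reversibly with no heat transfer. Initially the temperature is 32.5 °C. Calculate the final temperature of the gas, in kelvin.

T₂ ≈ 124 K

For a reversible adiabat TV^(γ−1) is constant, so T₂ = T₁ (V₁/V₂)^(γ−1).
T₁ = 32.5 °C = 305.6 K.
T₂ = 305.6 × (0.972/9.3)^(0.4) = 123.9 K.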